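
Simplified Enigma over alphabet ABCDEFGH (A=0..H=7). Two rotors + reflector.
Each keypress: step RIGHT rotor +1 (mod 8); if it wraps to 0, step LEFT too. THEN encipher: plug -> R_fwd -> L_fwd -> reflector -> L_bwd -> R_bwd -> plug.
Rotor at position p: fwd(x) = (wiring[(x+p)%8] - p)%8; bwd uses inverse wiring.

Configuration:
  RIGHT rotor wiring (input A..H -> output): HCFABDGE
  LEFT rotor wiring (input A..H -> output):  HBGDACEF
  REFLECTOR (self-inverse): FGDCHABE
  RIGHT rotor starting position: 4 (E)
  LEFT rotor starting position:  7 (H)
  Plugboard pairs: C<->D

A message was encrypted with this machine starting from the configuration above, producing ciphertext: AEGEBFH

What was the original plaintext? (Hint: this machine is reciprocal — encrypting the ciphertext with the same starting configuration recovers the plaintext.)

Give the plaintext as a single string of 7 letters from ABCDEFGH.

Char 1 ('A'): step: R->5, L=7; A->plug->A->R->G->L->D->refl->C->L'->C->R'->D->plug->C
Char 2 ('E'): step: R->6, L=7; E->plug->E->R->H->L->F->refl->A->L'->B->R'->C->plug->D
Char 3 ('G'): step: R->7, L=7; G->plug->G->R->E->L->E->refl->H->L'->D->R'->C->plug->D
Char 4 ('E'): step: R->0, L->0 (L advanced); E->plug->E->R->B->L->B->refl->G->L'->C->R'->B->plug->B
Char 5 ('B'): step: R->1, L=0; B->plug->B->R->E->L->A->refl->F->L'->H->R'->C->plug->D
Char 6 ('F'): step: R->2, L=0; F->plug->F->R->C->L->G->refl->B->L'->B->R'->D->plug->C
Char 7 ('H'): step: R->3, L=0; H->plug->H->R->C->L->G->refl->B->L'->B->R'->E->plug->E

Answer: CDDBDCE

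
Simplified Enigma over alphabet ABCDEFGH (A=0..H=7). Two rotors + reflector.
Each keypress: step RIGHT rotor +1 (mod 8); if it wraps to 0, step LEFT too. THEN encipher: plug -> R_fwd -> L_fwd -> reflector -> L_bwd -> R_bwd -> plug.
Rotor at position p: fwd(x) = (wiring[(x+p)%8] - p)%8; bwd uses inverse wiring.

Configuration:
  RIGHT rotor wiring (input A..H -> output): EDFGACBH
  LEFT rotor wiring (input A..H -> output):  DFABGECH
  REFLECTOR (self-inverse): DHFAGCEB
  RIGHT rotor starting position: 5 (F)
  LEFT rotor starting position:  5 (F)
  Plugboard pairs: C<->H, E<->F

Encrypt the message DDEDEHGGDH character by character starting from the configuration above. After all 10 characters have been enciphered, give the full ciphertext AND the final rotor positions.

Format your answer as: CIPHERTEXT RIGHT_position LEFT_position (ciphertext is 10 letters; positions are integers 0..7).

Char 1 ('D'): step: R->6, L=5; D->plug->D->R->F->L->D->refl->A->L'->E->R'->H->plug->C
Char 2 ('D'): step: R->7, L=5; D->plug->D->R->G->L->E->refl->G->L'->D->R'->G->plug->G
Char 3 ('E'): step: R->0, L->6 (L advanced); E->plug->F->R->C->L->F->refl->C->L'->E->R'->A->plug->A
Char 4 ('D'): step: R->1, L=6; D->plug->D->R->H->L->G->refl->E->L'->A->R'->F->plug->E
Char 5 ('E'): step: R->2, L=6; E->plug->F->R->F->L->D->refl->A->L'->G->R'->C->plug->H
Char 6 ('H'): step: R->3, L=6; H->plug->C->R->H->L->G->refl->E->L'->A->R'->G->plug->G
Char 7 ('G'): step: R->4, L=6; G->plug->G->R->B->L->B->refl->H->L'->D->R'->D->plug->D
Char 8 ('G'): step: R->5, L=6; G->plug->G->R->B->L->B->refl->H->L'->D->R'->H->plug->C
Char 9 ('D'): step: R->6, L=6; D->plug->D->R->F->L->D->refl->A->L'->G->R'->C->plug->H
Char 10 ('H'): step: R->7, L=6; H->plug->C->R->E->L->C->refl->F->L'->C->R'->H->plug->C
Final: ciphertext=CGAEHGDCHC, RIGHT=7, LEFT=6

Answer: CGAEHGDCHC 7 6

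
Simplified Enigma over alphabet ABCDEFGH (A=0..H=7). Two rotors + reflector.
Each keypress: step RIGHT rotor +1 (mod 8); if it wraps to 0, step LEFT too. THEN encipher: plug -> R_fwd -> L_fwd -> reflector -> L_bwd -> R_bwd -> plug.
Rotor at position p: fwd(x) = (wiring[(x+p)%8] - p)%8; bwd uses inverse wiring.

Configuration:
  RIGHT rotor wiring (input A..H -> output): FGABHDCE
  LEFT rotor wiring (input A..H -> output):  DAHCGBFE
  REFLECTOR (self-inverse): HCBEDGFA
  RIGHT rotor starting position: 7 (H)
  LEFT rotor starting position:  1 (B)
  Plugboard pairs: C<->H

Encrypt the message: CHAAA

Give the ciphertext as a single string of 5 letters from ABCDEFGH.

Char 1 ('C'): step: R->0, L->2 (L advanced); C->plug->H->R->E->L->D->refl->E->L'->C->R'->G->plug->G
Char 2 ('H'): step: R->1, L=2; H->plug->C->R->A->L->F->refl->G->L'->H->R'->B->plug->B
Char 3 ('A'): step: R->2, L=2; A->plug->A->R->G->L->B->refl->C->L'->F->R'->C->plug->H
Char 4 ('A'): step: R->3, L=2; A->plug->A->R->G->L->B->refl->C->L'->F->R'->H->plug->C
Char 5 ('A'): step: R->4, L=2; A->plug->A->R->D->L->H->refl->A->L'->B->R'->E->plug->E

Answer: GBHCE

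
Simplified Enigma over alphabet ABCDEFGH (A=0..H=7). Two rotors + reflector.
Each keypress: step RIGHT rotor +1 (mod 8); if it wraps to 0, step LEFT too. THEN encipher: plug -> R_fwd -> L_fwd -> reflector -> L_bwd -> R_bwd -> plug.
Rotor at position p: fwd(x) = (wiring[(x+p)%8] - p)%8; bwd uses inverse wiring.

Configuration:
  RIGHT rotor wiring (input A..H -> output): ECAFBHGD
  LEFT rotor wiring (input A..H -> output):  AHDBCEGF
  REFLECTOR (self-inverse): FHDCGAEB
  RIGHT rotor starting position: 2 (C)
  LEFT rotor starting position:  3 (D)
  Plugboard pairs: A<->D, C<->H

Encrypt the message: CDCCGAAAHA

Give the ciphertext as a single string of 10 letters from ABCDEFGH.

Char 1 ('C'): step: R->3, L=3; C->plug->H->R->F->L->F->refl->A->L'->H->R'->G->plug->G
Char 2 ('D'): step: R->4, L=3; D->plug->A->R->F->L->F->refl->A->L'->H->R'->D->plug->A
Char 3 ('C'): step: R->5, L=3; C->plug->H->R->E->L->C->refl->D->L'->D->R'->F->plug->F
Char 4 ('C'): step: R->6, L=3; C->plug->H->R->B->L->H->refl->B->L'->C->R'->E->plug->E
Char 5 ('G'): step: R->7, L=3; G->plug->G->R->A->L->G->refl->E->L'->G->R'->E->plug->E
Char 6 ('A'): step: R->0, L->4 (L advanced); A->plug->D->R->F->L->D->refl->C->L'->C->R'->B->plug->B
Char 7 ('A'): step: R->1, L=4; A->plug->D->R->A->L->G->refl->E->L'->E->R'->C->plug->H
Char 8 ('A'): step: R->2, L=4; A->plug->D->R->F->L->D->refl->C->L'->C->R'->G->plug->G
Char 9 ('H'): step: R->3, L=4; H->plug->C->R->E->L->E->refl->G->L'->A->R'->E->plug->E
Char 10 ('A'): step: R->4, L=4; A->plug->D->R->H->L->F->refl->A->L'->B->R'->H->plug->C

Answer: GAFEEBHGEC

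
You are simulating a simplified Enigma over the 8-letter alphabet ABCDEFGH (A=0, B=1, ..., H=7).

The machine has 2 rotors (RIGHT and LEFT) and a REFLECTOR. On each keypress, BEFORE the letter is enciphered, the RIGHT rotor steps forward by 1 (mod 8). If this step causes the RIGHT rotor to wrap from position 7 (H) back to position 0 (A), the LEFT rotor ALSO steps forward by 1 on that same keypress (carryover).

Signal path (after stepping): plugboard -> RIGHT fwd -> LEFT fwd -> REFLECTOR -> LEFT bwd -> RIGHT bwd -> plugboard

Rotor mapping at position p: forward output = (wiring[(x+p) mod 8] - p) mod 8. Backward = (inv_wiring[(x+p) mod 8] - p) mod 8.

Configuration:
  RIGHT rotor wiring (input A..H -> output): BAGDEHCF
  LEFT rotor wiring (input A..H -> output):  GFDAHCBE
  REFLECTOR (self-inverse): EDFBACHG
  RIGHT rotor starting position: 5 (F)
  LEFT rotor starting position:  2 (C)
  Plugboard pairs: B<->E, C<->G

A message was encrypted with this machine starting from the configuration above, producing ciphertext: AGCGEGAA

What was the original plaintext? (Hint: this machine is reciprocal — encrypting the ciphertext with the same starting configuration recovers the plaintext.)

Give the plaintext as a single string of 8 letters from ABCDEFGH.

Char 1 ('A'): step: R->6, L=2; A->plug->A->R->E->L->H->refl->G->L'->B->R'->H->plug->H
Char 2 ('G'): step: R->7, L=2; G->plug->C->R->B->L->G->refl->H->L'->E->R'->E->plug->B
Char 3 ('C'): step: R->0, L->3 (L advanced); C->plug->G->R->C->L->H->refl->G->L'->D->R'->D->plug->D
Char 4 ('G'): step: R->1, L=3; G->plug->C->R->C->L->H->refl->G->L'->D->R'->D->plug->D
Char 5 ('E'): step: R->2, L=3; E->plug->B->R->B->L->E->refl->A->L'->H->R'->G->plug->C
Char 6 ('G'): step: R->3, L=3; G->plug->C->R->E->L->B->refl->D->L'->F->R'->G->plug->C
Char 7 ('A'): step: R->4, L=3; A->plug->A->R->A->L->F->refl->C->L'->G->R'->C->plug->G
Char 8 ('A'): step: R->5, L=3; A->plug->A->R->C->L->H->refl->G->L'->D->R'->E->plug->B

Answer: HBDDCCGB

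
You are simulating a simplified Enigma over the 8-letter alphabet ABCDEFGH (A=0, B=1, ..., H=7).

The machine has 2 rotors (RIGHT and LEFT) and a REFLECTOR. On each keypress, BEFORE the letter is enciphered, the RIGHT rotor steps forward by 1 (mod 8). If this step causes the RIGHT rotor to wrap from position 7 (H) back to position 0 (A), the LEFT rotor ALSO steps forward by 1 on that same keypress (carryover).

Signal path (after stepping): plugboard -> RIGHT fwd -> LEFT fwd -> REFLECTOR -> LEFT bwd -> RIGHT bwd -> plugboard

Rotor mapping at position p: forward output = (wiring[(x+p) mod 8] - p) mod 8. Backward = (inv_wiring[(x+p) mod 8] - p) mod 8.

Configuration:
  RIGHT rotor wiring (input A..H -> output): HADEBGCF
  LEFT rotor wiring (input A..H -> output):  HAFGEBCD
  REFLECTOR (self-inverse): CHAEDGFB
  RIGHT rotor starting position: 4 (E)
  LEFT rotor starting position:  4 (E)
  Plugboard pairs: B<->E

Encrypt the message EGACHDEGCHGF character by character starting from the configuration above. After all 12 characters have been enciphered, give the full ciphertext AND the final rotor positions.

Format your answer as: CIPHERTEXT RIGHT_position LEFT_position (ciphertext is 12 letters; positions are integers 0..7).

Char 1 ('E'): step: R->5, L=4; E->plug->B->R->F->L->E->refl->D->L'->E->R'->H->plug->H
Char 2 ('G'): step: R->6, L=4; G->plug->G->R->D->L->H->refl->B->L'->G->R'->F->plug->F
Char 3 ('A'): step: R->7, L=4; A->plug->A->R->G->L->B->refl->H->L'->D->R'->H->plug->H
Char 4 ('C'): step: R->0, L->5 (L advanced); C->plug->C->R->D->L->C->refl->A->L'->F->R'->H->plug->H
Char 5 ('H'): step: R->1, L=5; H->plug->H->R->G->L->B->refl->H->L'->H->R'->A->plug->A
Char 6 ('D'): step: R->2, L=5; D->plug->D->R->E->L->D->refl->E->L'->A->R'->E->plug->B
Char 7 ('E'): step: R->3, L=5; E->plug->B->R->G->L->B->refl->H->L'->H->R'->D->plug->D
Char 8 ('G'): step: R->4, L=5; G->plug->G->R->H->L->H->refl->B->L'->G->R'->C->plug->C
Char 9 ('C'): step: R->5, L=5; C->plug->C->R->A->L->E->refl->D->L'->E->R'->H->plug->H
Char 10 ('H'): step: R->6, L=5; H->plug->H->R->A->L->E->refl->D->L'->E->R'->A->plug->A
Char 11 ('G'): step: R->7, L=5; G->plug->G->R->H->L->H->refl->B->L'->G->R'->A->plug->A
Char 12 ('F'): step: R->0, L->6 (L advanced); F->plug->F->R->G->L->G->refl->F->L'->B->R'->E->plug->B
Final: ciphertext=HFHHABDCHAAB, RIGHT=0, LEFT=6

Answer: HFHHABDCHAAB 0 6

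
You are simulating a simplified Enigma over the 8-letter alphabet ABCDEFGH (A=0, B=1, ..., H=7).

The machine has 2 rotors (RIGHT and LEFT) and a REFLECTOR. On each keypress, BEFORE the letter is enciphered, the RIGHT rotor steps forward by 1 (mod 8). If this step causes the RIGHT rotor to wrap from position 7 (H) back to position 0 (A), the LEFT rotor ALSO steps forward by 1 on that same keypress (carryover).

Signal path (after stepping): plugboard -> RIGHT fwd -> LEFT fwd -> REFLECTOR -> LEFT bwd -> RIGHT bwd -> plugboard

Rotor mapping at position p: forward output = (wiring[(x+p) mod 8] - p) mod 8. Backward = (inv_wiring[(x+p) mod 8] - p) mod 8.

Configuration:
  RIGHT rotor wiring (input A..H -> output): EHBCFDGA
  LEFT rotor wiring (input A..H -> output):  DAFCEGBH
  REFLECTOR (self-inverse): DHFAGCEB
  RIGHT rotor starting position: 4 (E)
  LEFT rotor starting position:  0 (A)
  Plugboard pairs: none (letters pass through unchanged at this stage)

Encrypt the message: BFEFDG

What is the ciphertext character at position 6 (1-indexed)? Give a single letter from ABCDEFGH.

Char 1 ('B'): step: R->5, L=0; B->plug->B->R->B->L->A->refl->D->L'->A->R'->H->plug->H
Char 2 ('F'): step: R->6, L=0; F->plug->F->R->E->L->E->refl->G->L'->F->R'->H->plug->H
Char 3 ('E'): step: R->7, L=0; E->plug->E->R->D->L->C->refl->F->L'->C->R'->D->plug->D
Char 4 ('F'): step: R->0, L->1 (L advanced); F->plug->F->R->D->L->D->refl->A->L'->F->R'->E->plug->E
Char 5 ('D'): step: R->1, L=1; D->plug->D->R->E->L->F->refl->C->L'->H->R'->G->plug->G
Char 6 ('G'): step: R->2, L=1; G->plug->G->R->C->L->B->refl->H->L'->A->R'->B->plug->B

B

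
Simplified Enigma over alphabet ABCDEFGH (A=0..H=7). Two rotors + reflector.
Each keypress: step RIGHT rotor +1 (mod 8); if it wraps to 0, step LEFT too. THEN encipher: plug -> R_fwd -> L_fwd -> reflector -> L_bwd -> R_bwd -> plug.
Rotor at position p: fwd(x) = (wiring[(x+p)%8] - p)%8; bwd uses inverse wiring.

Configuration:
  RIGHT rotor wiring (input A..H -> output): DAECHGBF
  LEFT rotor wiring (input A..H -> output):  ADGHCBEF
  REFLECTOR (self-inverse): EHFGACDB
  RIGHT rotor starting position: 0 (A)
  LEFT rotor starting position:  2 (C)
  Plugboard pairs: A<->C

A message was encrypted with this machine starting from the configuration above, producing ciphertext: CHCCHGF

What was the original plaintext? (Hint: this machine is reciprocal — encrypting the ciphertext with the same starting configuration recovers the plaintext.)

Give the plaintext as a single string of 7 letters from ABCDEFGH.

Char 1 ('C'): step: R->1, L=2; C->plug->A->R->H->L->B->refl->H->L'->D->R'->B->plug->B
Char 2 ('H'): step: R->2, L=2; H->plug->H->R->G->L->G->refl->D->L'->F->R'->C->plug->A
Char 3 ('C'): step: R->3, L=2; C->plug->A->R->H->L->B->refl->H->L'->D->R'->C->plug->A
Char 4 ('C'): step: R->4, L=2; C->plug->A->R->D->L->H->refl->B->L'->H->R'->E->plug->E
Char 5 ('H'): step: R->5, L=2; H->plug->H->R->C->L->A->refl->E->L'->A->R'->C->plug->A
Char 6 ('G'): step: R->6, L=2; G->plug->G->R->B->L->F->refl->C->L'->E->R'->F->plug->F
Char 7 ('F'): step: R->7, L=2; F->plug->F->R->A->L->E->refl->A->L'->C->R'->H->plug->H

Answer: BAAEAFH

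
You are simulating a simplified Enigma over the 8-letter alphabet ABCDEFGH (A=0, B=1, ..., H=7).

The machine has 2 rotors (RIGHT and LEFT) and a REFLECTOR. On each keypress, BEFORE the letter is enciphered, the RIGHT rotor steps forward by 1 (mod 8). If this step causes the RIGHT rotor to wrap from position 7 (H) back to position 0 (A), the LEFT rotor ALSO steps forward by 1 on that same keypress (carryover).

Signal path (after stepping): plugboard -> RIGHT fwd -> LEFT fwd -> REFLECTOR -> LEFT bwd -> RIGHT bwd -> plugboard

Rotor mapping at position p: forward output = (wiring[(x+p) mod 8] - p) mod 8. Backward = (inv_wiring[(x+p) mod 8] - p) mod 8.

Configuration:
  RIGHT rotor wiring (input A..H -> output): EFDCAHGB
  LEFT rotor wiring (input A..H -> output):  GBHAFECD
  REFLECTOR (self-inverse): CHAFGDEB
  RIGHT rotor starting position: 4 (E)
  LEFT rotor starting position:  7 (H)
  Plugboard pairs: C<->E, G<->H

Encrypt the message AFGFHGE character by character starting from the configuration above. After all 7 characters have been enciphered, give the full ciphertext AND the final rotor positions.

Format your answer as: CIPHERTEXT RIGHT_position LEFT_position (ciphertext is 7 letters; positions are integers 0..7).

Char 1 ('A'): step: R->5, L=7; A->plug->A->R->C->L->C->refl->A->L'->D->R'->H->plug->G
Char 2 ('F'): step: R->6, L=7; F->plug->F->R->E->L->B->refl->H->L'->B->R'->H->plug->G
Char 3 ('G'): step: R->7, L=7; G->plug->H->R->H->L->D->refl->F->L'->G->R'->C->plug->E
Char 4 ('F'): step: R->0, L->0 (L advanced); F->plug->F->R->H->L->D->refl->F->L'->E->R'->A->plug->A
Char 5 ('H'): step: R->1, L=0; H->plug->G->R->A->L->G->refl->E->L'->F->R'->F->plug->F
Char 6 ('G'): step: R->2, L=0; G->plug->H->R->D->L->A->refl->C->L'->G->R'->C->plug->E
Char 7 ('E'): step: R->3, L=0; E->plug->C->R->E->L->F->refl->D->L'->H->R'->A->plug->A
Final: ciphertext=GGEAFEA, RIGHT=3, LEFT=0

Answer: GGEAFEA 3 0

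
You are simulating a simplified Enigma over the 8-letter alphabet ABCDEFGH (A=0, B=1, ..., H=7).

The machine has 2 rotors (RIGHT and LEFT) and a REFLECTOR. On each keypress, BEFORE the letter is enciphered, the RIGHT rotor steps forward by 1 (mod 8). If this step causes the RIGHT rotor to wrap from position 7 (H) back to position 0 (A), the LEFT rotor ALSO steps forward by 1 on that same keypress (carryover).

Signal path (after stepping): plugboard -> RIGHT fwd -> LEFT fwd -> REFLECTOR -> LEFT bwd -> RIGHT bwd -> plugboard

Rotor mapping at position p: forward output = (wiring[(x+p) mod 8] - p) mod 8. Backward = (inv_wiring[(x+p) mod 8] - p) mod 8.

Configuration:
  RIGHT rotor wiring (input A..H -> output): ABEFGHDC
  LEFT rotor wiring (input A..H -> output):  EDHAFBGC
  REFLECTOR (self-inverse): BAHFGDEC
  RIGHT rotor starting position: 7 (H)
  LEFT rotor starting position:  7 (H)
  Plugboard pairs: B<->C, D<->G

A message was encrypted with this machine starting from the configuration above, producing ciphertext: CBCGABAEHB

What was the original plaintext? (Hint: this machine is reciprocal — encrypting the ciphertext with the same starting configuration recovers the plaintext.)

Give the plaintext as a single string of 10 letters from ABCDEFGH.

Char 1 ('C'): step: R->0, L->0 (L advanced); C->plug->B->R->B->L->D->refl->F->L'->E->R'->C->plug->B
Char 2 ('B'): step: R->1, L=0; B->plug->C->R->E->L->F->refl->D->L'->B->R'->G->plug->D
Char 3 ('C'): step: R->2, L=0; C->plug->B->R->D->L->A->refl->B->L'->F->R'->D->plug->G
Char 4 ('G'): step: R->3, L=0; G->plug->D->R->A->L->E->refl->G->L'->G->R'->G->plug->D
Char 5 ('A'): step: R->4, L=0; A->plug->A->R->C->L->H->refl->C->L'->H->R'->C->plug->B
Char 6 ('B'): step: R->5, L=0; B->plug->C->R->F->L->B->refl->A->L'->D->R'->D->plug->G
Char 7 ('A'): step: R->6, L=0; A->plug->A->R->F->L->B->refl->A->L'->D->R'->D->plug->G
Char 8 ('E'): step: R->7, L=0; E->plug->E->R->G->L->G->refl->E->L'->A->R'->G->plug->D
Char 9 ('H'): step: R->0, L->1 (L advanced); H->plug->H->R->C->L->H->refl->C->L'->A->R'->A->plug->A
Char 10 ('B'): step: R->1, L=1; B->plug->C->R->E->L->A->refl->B->L'->G->R'->E->plug->E

Answer: BDGDBGGDAE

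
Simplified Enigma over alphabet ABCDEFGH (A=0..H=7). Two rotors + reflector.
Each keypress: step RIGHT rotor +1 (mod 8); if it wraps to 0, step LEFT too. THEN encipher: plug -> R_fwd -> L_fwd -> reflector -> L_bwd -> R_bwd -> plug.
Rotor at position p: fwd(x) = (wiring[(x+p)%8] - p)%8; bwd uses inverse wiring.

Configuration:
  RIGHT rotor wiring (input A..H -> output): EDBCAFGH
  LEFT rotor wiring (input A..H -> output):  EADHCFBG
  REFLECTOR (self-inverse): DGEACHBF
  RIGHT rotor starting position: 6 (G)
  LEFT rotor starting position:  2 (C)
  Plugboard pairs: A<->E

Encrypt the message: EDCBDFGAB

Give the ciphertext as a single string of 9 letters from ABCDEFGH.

Char 1 ('E'): step: R->7, L=2; E->plug->A->R->A->L->B->refl->G->L'->H->R'->H->plug->H
Char 2 ('D'): step: R->0, L->3 (L advanced); D->plug->D->R->C->L->C->refl->E->L'->A->R'->E->plug->A
Char 3 ('C'): step: R->1, L=3; C->plug->C->R->B->L->H->refl->F->L'->G->R'->G->plug->G
Char 4 ('B'): step: R->2, L=3; B->plug->B->R->A->L->E->refl->C->L'->C->R'->G->plug->G
Char 5 ('D'): step: R->3, L=3; D->plug->D->R->D->L->G->refl->B->L'->F->R'->B->plug->B
Char 6 ('F'): step: R->4, L=3; F->plug->F->R->H->L->A->refl->D->L'->E->R'->A->plug->E
Char 7 ('G'): step: R->5, L=3; G->plug->G->R->F->L->B->refl->G->L'->D->R'->H->plug->H
Char 8 ('A'): step: R->6, L=3; A->plug->E->R->D->L->G->refl->B->L'->F->R'->D->plug->D
Char 9 ('B'): step: R->7, L=3; B->plug->B->R->F->L->B->refl->G->L'->D->R'->E->plug->A

Answer: HAGGBEHDA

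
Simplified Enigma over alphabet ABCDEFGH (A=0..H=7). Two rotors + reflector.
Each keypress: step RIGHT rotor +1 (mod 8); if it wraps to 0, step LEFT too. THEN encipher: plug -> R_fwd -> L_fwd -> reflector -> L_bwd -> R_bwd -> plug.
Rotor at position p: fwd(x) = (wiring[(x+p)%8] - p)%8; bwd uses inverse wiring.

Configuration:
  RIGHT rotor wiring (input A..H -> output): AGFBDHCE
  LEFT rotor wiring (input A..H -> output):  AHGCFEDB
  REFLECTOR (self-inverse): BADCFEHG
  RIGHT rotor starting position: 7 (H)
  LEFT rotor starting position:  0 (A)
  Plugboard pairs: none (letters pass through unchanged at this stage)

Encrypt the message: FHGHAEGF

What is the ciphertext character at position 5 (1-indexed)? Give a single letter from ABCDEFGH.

Char 1 ('F'): step: R->0, L->1 (L advanced); F->plug->F->R->H->L->H->refl->G->L'->A->R'->A->plug->A
Char 2 ('H'): step: R->1, L=1; H->plug->H->R->H->L->H->refl->G->L'->A->R'->C->plug->C
Char 3 ('G'): step: R->2, L=1; G->plug->G->R->G->L->A->refl->B->L'->C->R'->F->plug->F
Char 4 ('H'): step: R->3, L=1; H->plug->H->R->C->L->B->refl->A->L'->G->R'->A->plug->A
Char 5 ('A'): step: R->4, L=1; A->plug->A->R->H->L->H->refl->G->L'->A->R'->D->plug->D

D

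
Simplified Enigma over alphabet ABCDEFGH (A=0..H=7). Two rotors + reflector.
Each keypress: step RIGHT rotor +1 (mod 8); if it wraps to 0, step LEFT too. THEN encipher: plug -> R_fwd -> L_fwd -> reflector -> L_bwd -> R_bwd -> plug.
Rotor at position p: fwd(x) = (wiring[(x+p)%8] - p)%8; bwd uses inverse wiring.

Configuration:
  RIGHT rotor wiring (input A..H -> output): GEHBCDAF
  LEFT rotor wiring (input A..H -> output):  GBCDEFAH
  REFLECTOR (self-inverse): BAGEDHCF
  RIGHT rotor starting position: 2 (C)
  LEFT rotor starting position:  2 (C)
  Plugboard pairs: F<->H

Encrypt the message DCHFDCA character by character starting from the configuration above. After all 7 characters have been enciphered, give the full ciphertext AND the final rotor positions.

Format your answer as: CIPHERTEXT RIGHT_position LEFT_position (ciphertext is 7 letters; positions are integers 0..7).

Answer: BEGBFHH 1 3

Derivation:
Char 1 ('D'): step: R->3, L=2; D->plug->D->R->F->L->F->refl->H->L'->H->R'->B->plug->B
Char 2 ('C'): step: R->4, L=2; C->plug->C->R->E->L->G->refl->C->L'->C->R'->E->plug->E
Char 3 ('H'): step: R->5, L=2; H->plug->F->R->C->L->C->refl->G->L'->E->R'->G->plug->G
Char 4 ('F'): step: R->6, L=2; F->plug->H->R->F->L->F->refl->H->L'->H->R'->B->plug->B
Char 5 ('D'): step: R->7, L=2; D->plug->D->R->A->L->A->refl->B->L'->B->R'->H->plug->F
Char 6 ('C'): step: R->0, L->3 (L advanced); C->plug->C->R->H->L->H->refl->F->L'->D->R'->F->plug->H
Char 7 ('A'): step: R->1, L=3; A->plug->A->R->D->L->F->refl->H->L'->H->R'->F->plug->H
Final: ciphertext=BEGBFHH, RIGHT=1, LEFT=3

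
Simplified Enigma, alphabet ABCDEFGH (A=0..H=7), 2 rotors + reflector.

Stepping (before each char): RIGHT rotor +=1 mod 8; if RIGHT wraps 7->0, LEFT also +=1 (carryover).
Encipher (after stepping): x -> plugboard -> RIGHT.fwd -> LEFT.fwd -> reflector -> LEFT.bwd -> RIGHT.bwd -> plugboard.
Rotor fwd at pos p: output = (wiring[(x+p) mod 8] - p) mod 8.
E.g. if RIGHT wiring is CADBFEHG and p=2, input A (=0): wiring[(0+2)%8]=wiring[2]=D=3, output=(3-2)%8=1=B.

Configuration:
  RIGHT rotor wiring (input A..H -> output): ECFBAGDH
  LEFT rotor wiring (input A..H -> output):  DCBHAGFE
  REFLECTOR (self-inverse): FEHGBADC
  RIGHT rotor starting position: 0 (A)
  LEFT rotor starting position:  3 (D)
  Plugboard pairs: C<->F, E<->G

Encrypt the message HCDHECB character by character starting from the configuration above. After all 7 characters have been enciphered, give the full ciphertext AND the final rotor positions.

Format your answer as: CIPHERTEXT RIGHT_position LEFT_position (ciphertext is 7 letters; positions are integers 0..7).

Char 1 ('H'): step: R->1, L=3; H->plug->H->R->D->L->C->refl->H->L'->G->R'->G->plug->E
Char 2 ('C'): step: R->2, L=3; C->plug->F->R->F->L->A->refl->F->L'->B->R'->E->plug->G
Char 3 ('D'): step: R->3, L=3; D->plug->D->R->A->L->E->refl->B->L'->E->R'->E->plug->G
Char 4 ('H'): step: R->4, L=3; H->plug->H->R->F->L->A->refl->F->L'->B->R'->G->plug->E
Char 5 ('E'): step: R->5, L=3; E->plug->G->R->E->L->B->refl->E->L'->A->R'->F->plug->C
Char 6 ('C'): step: R->6, L=3; C->plug->F->R->D->L->C->refl->H->L'->G->R'->C->plug->F
Char 7 ('B'): step: R->7, L=3; B->plug->B->R->F->L->A->refl->F->L'->B->R'->F->plug->C
Final: ciphertext=EGGECFC, RIGHT=7, LEFT=3

Answer: EGGECFC 7 3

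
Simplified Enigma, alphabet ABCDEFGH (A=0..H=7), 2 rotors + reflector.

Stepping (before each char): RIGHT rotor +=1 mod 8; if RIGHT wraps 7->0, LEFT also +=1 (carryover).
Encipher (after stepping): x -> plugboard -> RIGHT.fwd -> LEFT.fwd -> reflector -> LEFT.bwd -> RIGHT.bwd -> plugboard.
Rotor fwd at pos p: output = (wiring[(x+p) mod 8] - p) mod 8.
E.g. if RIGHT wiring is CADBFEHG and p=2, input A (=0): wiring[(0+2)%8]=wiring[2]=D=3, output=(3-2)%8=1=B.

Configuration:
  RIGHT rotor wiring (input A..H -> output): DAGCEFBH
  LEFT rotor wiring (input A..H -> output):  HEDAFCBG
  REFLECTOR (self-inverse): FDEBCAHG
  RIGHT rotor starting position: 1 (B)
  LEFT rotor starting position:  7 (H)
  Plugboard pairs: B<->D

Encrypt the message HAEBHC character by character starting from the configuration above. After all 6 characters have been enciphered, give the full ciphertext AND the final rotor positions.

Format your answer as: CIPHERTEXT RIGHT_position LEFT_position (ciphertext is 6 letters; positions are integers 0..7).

Char 1 ('H'): step: R->2, L=7; H->plug->H->R->G->L->D->refl->B->L'->E->R'->A->plug->A
Char 2 ('A'): step: R->3, L=7; A->plug->A->R->H->L->C->refl->E->L'->D->R'->H->plug->H
Char 3 ('E'): step: R->4, L=7; E->plug->E->R->H->L->C->refl->E->L'->D->R'->D->plug->B
Char 4 ('B'): step: R->5, L=7; B->plug->D->R->G->L->D->refl->B->L'->E->R'->B->plug->D
Char 5 ('H'): step: R->6, L=7; H->plug->H->R->H->L->C->refl->E->L'->D->R'->A->plug->A
Char 6 ('C'): step: R->7, L=7; C->plug->C->R->B->L->A->refl->F->L'->C->R'->H->plug->H
Final: ciphertext=AHBDAH, RIGHT=7, LEFT=7

Answer: AHBDAH 7 7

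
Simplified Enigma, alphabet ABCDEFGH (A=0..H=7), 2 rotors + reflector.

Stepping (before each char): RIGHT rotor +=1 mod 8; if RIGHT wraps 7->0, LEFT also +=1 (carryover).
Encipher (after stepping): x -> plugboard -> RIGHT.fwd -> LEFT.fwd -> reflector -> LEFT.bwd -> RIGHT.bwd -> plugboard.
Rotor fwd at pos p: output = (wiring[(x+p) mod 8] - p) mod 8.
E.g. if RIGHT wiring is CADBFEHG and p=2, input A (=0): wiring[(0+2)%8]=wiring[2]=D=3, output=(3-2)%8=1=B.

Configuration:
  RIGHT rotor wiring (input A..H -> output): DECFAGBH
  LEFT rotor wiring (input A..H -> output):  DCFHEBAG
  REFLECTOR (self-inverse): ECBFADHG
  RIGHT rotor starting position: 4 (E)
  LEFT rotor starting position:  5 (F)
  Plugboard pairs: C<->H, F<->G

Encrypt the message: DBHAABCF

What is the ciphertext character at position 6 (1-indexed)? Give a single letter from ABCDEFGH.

Char 1 ('D'): step: R->5, L=5; D->plug->D->R->G->L->C->refl->B->L'->C->R'->C->plug->H
Char 2 ('B'): step: R->6, L=5; B->plug->B->R->B->L->D->refl->F->L'->E->R'->E->plug->E
Char 3 ('H'): step: R->7, L=5; H->plug->C->R->F->L->A->refl->E->L'->A->R'->A->plug->A
Char 4 ('A'): step: R->0, L->6 (L advanced); A->plug->A->R->D->L->E->refl->A->L'->B->R'->G->plug->F
Char 5 ('A'): step: R->1, L=6; A->plug->A->R->D->L->E->refl->A->L'->B->R'->B->plug->B
Char 6 ('B'): step: R->2, L=6; B->plug->B->R->D->L->E->refl->A->L'->B->R'->G->plug->F

F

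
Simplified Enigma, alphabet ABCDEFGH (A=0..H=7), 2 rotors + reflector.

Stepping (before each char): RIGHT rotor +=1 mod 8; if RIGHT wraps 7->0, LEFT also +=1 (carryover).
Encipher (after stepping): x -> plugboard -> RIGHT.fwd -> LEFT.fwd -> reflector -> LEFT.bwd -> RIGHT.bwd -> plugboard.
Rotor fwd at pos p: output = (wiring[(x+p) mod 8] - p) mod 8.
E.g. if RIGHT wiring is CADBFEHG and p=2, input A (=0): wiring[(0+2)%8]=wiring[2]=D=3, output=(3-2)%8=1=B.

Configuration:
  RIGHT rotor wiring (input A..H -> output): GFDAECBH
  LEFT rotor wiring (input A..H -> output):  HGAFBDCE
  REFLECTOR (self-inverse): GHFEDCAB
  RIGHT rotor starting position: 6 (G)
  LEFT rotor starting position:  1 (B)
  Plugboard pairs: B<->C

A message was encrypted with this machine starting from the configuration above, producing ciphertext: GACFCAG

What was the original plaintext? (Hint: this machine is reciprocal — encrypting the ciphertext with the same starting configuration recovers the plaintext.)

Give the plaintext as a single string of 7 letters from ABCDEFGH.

Answer: CCDCBHB

Derivation:
Char 1 ('G'): step: R->7, L=1; G->plug->G->R->D->L->A->refl->G->L'->H->R'->B->plug->C
Char 2 ('A'): step: R->0, L->2 (L advanced); A->plug->A->R->G->L->F->refl->C->L'->F->R'->B->plug->C
Char 3 ('C'): step: R->1, L=2; C->plug->B->R->C->L->H->refl->B->L'->D->R'->D->plug->D
Char 4 ('F'): step: R->2, L=2; F->plug->F->R->F->L->C->refl->F->L'->G->R'->B->plug->C
Char 5 ('C'): step: R->3, L=2; C->plug->B->R->B->L->D->refl->E->L'->H->R'->C->plug->B
Char 6 ('A'): step: R->4, L=2; A->plug->A->R->A->L->G->refl->A->L'->E->R'->H->plug->H
Char 7 ('G'): step: R->5, L=2; G->plug->G->R->D->L->B->refl->H->L'->C->R'->C->plug->B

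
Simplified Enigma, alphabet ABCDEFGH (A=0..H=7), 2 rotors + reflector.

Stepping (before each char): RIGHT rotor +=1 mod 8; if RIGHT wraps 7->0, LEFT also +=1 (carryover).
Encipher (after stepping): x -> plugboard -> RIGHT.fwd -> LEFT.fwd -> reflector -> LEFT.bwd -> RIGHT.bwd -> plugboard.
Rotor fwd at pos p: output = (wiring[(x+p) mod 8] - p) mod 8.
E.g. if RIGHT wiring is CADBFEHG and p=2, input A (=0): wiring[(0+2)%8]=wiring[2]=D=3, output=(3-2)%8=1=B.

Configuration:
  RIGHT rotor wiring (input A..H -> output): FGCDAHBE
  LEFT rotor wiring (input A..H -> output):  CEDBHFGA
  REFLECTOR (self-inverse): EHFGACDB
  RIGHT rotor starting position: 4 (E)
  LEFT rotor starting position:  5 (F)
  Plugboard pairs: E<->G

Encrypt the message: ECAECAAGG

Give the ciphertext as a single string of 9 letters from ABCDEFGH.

Answer: DAHHFFFAB

Derivation:
Char 1 ('E'): step: R->5, L=5; E->plug->G->R->G->L->E->refl->A->L'->A->R'->D->plug->D
Char 2 ('C'): step: R->6, L=5; C->plug->C->R->H->L->C->refl->F->L'->D->R'->A->plug->A
Char 3 ('A'): step: R->7, L=5; A->plug->A->R->F->L->G->refl->D->L'->C->R'->H->plug->H
Char 4 ('E'): step: R->0, L->6 (L advanced); E->plug->G->R->B->L->C->refl->F->L'->E->R'->H->plug->H
Char 5 ('C'): step: R->1, L=6; C->plug->C->R->C->L->E->refl->A->L'->A->R'->F->plug->F
Char 6 ('A'): step: R->2, L=6; A->plug->A->R->A->L->A->refl->E->L'->C->R'->F->plug->F
Char 7 ('A'): step: R->3, L=6; A->plug->A->R->A->L->A->refl->E->L'->C->R'->F->plug->F
Char 8 ('G'): step: R->4, L=6; G->plug->E->R->B->L->C->refl->F->L'->E->R'->A->plug->A
Char 9 ('G'): step: R->5, L=6; G->plug->E->R->B->L->C->refl->F->L'->E->R'->B->plug->B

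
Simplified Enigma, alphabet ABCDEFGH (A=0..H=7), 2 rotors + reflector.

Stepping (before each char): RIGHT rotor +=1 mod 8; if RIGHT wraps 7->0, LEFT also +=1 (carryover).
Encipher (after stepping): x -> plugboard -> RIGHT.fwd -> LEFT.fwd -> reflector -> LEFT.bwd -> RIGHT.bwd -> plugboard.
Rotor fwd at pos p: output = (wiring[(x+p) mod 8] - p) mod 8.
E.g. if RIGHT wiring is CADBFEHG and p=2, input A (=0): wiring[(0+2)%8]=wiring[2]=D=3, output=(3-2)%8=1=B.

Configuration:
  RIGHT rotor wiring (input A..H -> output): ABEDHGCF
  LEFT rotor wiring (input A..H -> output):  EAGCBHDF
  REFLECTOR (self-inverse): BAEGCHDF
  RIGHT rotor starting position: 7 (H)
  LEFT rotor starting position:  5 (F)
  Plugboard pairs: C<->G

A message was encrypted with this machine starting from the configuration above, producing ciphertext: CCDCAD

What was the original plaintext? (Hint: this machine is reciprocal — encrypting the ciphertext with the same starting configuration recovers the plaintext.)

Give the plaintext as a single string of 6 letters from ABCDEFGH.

Char 1 ('C'): step: R->0, L->6 (L advanced); C->plug->G->R->C->L->G->refl->D->L'->G->R'->F->plug->F
Char 2 ('C'): step: R->1, L=6; C->plug->G->R->E->L->A->refl->B->L'->H->R'->H->plug->H
Char 3 ('D'): step: R->2, L=6; D->plug->D->R->E->L->A->refl->B->L'->H->R'->H->plug->H
Char 4 ('C'): step: R->3, L=6; C->plug->G->R->G->L->D->refl->G->L'->C->R'->E->plug->E
Char 5 ('A'): step: R->4, L=6; A->plug->A->R->D->L->C->refl->E->L'->F->R'->F->plug->F
Char 6 ('D'): step: R->5, L=6; D->plug->D->R->D->L->C->refl->E->L'->F->R'->B->plug->B

Answer: FHHEFB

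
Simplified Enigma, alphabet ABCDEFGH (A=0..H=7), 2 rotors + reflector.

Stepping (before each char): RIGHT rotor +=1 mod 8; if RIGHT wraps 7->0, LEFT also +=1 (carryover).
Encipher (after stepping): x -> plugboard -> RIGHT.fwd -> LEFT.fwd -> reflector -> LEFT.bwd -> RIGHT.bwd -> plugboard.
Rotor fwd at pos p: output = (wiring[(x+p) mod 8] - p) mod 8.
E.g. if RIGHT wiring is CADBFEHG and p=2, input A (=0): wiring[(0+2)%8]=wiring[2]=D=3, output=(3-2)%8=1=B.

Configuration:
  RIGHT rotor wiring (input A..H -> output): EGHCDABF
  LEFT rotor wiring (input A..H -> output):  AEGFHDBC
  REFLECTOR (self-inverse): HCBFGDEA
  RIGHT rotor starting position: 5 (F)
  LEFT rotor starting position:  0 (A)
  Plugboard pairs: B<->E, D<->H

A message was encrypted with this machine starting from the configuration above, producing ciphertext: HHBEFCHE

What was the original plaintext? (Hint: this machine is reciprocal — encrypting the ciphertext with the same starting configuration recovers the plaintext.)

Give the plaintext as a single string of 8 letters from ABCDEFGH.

Char 1 ('H'): step: R->6, L=0; H->plug->D->R->A->L->A->refl->H->L'->E->R'->F->plug->F
Char 2 ('H'): step: R->7, L=0; H->plug->D->R->A->L->A->refl->H->L'->E->R'->F->plug->F
Char 3 ('B'): step: R->0, L->1 (L advanced); B->plug->E->R->D->L->G->refl->E->L'->C->R'->D->plug->H
Char 4 ('E'): step: R->1, L=1; E->plug->B->R->G->L->B->refl->C->L'->E->R'->G->plug->G
Char 5 ('F'): step: R->2, L=1; F->plug->F->R->D->L->G->refl->E->L'->C->R'->G->plug->G
Char 6 ('C'): step: R->3, L=1; C->plug->C->R->F->L->A->refl->H->L'->H->R'->A->plug->A
Char 7 ('H'): step: R->4, L=1; H->plug->D->R->B->L->F->refl->D->L'->A->R'->E->plug->B
Char 8 ('E'): step: R->5, L=1; E->plug->B->R->E->L->C->refl->B->L'->G->R'->H->plug->D

Answer: FFHGGABD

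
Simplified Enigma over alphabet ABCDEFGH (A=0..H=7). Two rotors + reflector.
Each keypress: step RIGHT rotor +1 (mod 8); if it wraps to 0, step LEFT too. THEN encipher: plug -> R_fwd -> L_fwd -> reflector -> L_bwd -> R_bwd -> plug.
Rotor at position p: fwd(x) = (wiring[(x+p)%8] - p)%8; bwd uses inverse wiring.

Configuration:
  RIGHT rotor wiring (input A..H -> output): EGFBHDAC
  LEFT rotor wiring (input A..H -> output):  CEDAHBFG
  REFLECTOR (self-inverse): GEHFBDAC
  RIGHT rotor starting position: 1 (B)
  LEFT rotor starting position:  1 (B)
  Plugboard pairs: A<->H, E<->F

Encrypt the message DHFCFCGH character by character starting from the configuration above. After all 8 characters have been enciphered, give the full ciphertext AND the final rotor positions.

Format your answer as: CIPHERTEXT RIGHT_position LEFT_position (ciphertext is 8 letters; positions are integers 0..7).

Char 1 ('D'): step: R->2, L=1; D->plug->D->R->B->L->C->refl->H->L'->C->R'->G->plug->G
Char 2 ('H'): step: R->3, L=1; H->plug->A->R->G->L->F->refl->D->L'->A->R'->C->plug->C
Char 3 ('F'): step: R->4, L=1; F->plug->E->R->A->L->D->refl->F->L'->G->R'->D->plug->D
Char 4 ('C'): step: R->5, L=1; C->plug->C->R->F->L->E->refl->B->L'->H->R'->D->plug->D
Char 5 ('F'): step: R->6, L=1; F->plug->E->R->H->L->B->refl->E->L'->F->R'->H->plug->A
Char 6 ('C'): step: R->7, L=1; C->plug->C->R->H->L->B->refl->E->L'->F->R'->B->plug->B
Char 7 ('G'): step: R->0, L->2 (L advanced); G->plug->G->R->A->L->B->refl->E->L'->F->R'->C->plug->C
Char 8 ('H'): step: R->1, L=2; H->plug->A->R->F->L->E->refl->B->L'->A->R'->C->plug->C
Final: ciphertext=GCDDABCC, RIGHT=1, LEFT=2

Answer: GCDDABCC 1 2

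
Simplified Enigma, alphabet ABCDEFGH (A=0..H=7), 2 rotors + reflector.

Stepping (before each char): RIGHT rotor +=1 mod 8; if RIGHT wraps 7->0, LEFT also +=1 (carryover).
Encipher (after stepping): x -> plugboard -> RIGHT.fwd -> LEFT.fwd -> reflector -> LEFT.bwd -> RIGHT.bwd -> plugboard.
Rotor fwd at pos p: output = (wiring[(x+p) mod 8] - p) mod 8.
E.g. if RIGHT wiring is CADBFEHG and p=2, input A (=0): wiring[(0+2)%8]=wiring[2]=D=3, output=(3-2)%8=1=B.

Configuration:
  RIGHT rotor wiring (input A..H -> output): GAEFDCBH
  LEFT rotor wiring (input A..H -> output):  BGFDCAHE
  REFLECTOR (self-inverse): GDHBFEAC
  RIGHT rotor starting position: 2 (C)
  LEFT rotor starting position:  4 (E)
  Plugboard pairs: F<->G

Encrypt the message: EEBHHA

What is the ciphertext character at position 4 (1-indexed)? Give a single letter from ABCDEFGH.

Char 1 ('E'): step: R->3, L=4; E->plug->E->R->E->L->F->refl->E->L'->B->R'->H->plug->H
Char 2 ('E'): step: R->4, L=4; E->plug->E->R->C->L->D->refl->B->L'->G->R'->B->plug->B
Char 3 ('B'): step: R->5, L=4; B->plug->B->R->E->L->F->refl->E->L'->B->R'->D->plug->D
Char 4 ('H'): step: R->6, L=4; H->plug->H->R->E->L->F->refl->E->L'->B->R'->B->plug->B

B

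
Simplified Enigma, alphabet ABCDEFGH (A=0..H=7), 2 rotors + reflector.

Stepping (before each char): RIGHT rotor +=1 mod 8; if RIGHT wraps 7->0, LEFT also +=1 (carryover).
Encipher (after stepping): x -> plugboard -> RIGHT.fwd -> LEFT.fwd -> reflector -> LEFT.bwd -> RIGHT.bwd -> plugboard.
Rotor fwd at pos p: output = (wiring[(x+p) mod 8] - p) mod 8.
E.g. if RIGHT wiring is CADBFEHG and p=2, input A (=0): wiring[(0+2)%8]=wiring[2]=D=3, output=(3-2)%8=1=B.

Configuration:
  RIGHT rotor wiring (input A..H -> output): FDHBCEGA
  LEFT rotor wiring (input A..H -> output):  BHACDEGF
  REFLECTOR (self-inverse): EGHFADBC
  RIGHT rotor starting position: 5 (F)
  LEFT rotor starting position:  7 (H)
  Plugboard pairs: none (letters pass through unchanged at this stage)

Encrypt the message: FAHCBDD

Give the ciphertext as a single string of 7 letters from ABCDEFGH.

Answer: AHGBECF

Derivation:
Char 1 ('F'): step: R->6, L=7; F->plug->F->R->D->L->B->refl->G->L'->A->R'->A->plug->A
Char 2 ('A'): step: R->7, L=7; A->plug->A->R->B->L->C->refl->H->L'->H->R'->H->plug->H
Char 3 ('H'): step: R->0, L->0 (L advanced); H->plug->H->R->A->L->B->refl->G->L'->G->R'->G->plug->G
Char 4 ('C'): step: R->1, L=0; C->plug->C->R->A->L->B->refl->G->L'->G->R'->B->plug->B
Char 5 ('B'): step: R->2, L=0; B->plug->B->R->H->L->F->refl->D->L'->E->R'->E->plug->E
Char 6 ('D'): step: R->3, L=0; D->plug->D->R->D->L->C->refl->H->L'->B->R'->C->plug->C
Char 7 ('D'): step: R->4, L=0; D->plug->D->R->E->L->D->refl->F->L'->H->R'->F->plug->F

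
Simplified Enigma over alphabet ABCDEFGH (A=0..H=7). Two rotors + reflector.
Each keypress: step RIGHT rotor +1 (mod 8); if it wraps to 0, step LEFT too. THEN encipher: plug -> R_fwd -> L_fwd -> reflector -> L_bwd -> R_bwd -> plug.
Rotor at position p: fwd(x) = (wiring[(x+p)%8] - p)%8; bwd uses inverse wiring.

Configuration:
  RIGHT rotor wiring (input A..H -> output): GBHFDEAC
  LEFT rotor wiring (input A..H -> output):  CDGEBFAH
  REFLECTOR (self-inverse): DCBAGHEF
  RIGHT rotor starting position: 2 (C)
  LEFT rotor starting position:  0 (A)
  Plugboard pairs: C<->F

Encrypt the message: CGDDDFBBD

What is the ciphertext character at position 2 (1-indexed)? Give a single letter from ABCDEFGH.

Char 1 ('C'): step: R->3, L=0; C->plug->F->R->D->L->E->refl->G->L'->C->R'->A->plug->A
Char 2 ('G'): step: R->4, L=0; G->plug->G->R->D->L->E->refl->G->L'->C->R'->E->plug->E

E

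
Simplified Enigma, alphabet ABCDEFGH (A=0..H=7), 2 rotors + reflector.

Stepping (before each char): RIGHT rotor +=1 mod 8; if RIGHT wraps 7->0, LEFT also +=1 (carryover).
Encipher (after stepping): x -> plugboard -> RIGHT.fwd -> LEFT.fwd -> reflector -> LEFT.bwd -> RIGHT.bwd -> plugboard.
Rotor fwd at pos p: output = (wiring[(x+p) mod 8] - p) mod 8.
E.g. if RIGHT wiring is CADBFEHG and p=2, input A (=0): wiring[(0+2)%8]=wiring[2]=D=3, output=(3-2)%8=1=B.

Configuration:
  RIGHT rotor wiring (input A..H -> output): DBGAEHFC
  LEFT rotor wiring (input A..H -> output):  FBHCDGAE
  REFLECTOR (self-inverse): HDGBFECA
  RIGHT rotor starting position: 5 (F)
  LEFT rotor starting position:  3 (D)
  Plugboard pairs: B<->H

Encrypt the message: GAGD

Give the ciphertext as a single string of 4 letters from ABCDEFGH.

Answer: CDBA

Derivation:
Char 1 ('G'): step: R->6, L=3; G->plug->G->R->G->L->G->refl->C->L'->F->R'->C->plug->C
Char 2 ('A'): step: R->7, L=3; A->plug->A->R->D->L->F->refl->E->L'->H->R'->D->plug->D
Char 3 ('G'): step: R->0, L->4 (L advanced); G->plug->G->R->F->L->F->refl->E->L'->C->R'->H->plug->B
Char 4 ('D'): step: R->1, L=4; D->plug->D->R->D->L->A->refl->H->L'->A->R'->A->plug->A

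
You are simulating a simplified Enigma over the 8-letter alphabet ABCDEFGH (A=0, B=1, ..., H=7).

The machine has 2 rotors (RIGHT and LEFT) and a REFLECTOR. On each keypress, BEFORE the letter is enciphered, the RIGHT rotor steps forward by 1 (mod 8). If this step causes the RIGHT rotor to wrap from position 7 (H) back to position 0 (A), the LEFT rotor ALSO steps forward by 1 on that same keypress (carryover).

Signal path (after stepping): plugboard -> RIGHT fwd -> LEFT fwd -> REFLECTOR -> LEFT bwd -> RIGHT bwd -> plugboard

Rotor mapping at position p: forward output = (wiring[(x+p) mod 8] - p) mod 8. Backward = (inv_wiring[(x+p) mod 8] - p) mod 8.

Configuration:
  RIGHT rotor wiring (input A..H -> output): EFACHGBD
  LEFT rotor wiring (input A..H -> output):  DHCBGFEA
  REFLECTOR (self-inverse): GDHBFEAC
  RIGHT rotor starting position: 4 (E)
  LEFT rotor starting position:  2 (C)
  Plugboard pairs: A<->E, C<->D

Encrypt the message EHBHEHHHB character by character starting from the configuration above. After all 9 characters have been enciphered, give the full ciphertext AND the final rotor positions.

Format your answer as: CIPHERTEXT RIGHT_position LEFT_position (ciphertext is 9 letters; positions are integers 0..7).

Answer: BBFGCFAGD 5 3

Derivation:
Char 1 ('E'): step: R->5, L=2; E->plug->A->R->B->L->H->refl->C->L'->E->R'->B->plug->B
Char 2 ('H'): step: R->6, L=2; H->plug->H->R->A->L->A->refl->G->L'->F->R'->B->plug->B
Char 3 ('B'): step: R->7, L=2; B->plug->B->R->F->L->G->refl->A->L'->A->R'->F->plug->F
Char 4 ('H'): step: R->0, L->3 (L advanced); H->plug->H->R->D->L->B->refl->D->L'->B->R'->G->plug->G
Char 5 ('E'): step: R->1, L=3; E->plug->A->R->E->L->F->refl->E->L'->G->R'->D->plug->C
Char 6 ('H'): step: R->2, L=3; H->plug->H->R->D->L->B->refl->D->L'->B->R'->F->plug->F
Char 7 ('H'): step: R->3, L=3; H->plug->H->R->F->L->A->refl->G->L'->A->R'->E->plug->A
Char 8 ('H'): step: R->4, L=3; H->plug->H->R->G->L->E->refl->F->L'->E->R'->G->plug->G
Char 9 ('B'): step: R->5, L=3; B->plug->B->R->E->L->F->refl->E->L'->G->R'->C->plug->D
Final: ciphertext=BBFGCFAGD, RIGHT=5, LEFT=3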